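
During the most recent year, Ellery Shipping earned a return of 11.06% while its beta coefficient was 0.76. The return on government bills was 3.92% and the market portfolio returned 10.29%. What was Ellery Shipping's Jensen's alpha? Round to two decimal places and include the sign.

Market excess return = 10.29% − 3.92% = 6.37%
CAPM benchmark = R_f + β(R_m − R_f) = 3.92% + 0.76 × 6.37% = 8.7612%
α = actual − benchmark = 11.06% − 8.7612% = +2.30%

+2.30%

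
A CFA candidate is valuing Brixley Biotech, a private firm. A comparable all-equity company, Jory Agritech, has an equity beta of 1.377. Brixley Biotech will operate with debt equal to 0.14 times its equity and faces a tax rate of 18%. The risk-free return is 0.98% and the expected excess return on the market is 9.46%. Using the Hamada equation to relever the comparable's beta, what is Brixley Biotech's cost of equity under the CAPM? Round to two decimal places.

15.50%

β_L = β_U × [1 + (1 − t)(D/E)] = 1.377 × [1 + (1 − 0.18) × 0.14]
    = 1.377 × [1 + 0.82 × 0.14] = 1.377 × 1.1148 = 1.5351
E(R) = R_f + β_L × MRP = 0.98% + 1.5351 × 9.46% = 15.50%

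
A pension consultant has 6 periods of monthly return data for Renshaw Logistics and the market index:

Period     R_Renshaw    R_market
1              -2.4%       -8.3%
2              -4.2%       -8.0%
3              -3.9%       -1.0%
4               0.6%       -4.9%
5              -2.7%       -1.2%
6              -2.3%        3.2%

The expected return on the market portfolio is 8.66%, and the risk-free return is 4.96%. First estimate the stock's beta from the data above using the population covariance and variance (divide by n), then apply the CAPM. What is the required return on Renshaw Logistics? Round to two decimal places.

Mean R_i = (-2.4 − 4.2 − 3.9 + 0.6 − 2.7 − 2.3) / 6 = -2.4833%
Mean R_m = (-8.3 − 8.0 − 1.0 − 4.9 − 1.2 + 3.2) / 6 = -3.3667%
Σ(R_i − R̄_i)(R_m − R̄_m) = 0.1967  ⇒  Cov = 0.1967 / 6 = 0.0328
Σ(R_m − R̄_m)² = 101.5733  ⇒  Var(R_m) = 101.5733 / 6 = 16.9289
β = Cov / Var(R_m) = 0.0328 / 16.9289 = 0.0019
MRP = 8.66% − 4.96% = 3.70%
E(R) = R_f + β × MRP = 4.96% + 0.0019 × 3.70% = 4.97%

4.97%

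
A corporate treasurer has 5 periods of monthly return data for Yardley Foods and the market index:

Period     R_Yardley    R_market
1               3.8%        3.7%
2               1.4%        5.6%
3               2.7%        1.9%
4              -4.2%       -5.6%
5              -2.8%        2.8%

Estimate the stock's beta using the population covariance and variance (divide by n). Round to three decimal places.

Mean R_i = (3.8 + 1.4 + 2.7 − 4.2 − 2.8) / 5 = 0.1800%
Mean R_m = (3.7 + 5.6 + 1.9 − 5.6 + 2.8) / 5 = 1.6800%
Σ(R_i − R̄_i)(R_m − R̄_m) = 41.1980  ⇒  Cov = 41.1980 / 5 = 8.2396
Σ(R_m − R̄_m)² = 73.7480  ⇒  Var(R_m) = 73.7480 / 5 = 14.7496
β = Cov / Var(R_m) = 8.2396 / 14.7496 = 0.5586

0.559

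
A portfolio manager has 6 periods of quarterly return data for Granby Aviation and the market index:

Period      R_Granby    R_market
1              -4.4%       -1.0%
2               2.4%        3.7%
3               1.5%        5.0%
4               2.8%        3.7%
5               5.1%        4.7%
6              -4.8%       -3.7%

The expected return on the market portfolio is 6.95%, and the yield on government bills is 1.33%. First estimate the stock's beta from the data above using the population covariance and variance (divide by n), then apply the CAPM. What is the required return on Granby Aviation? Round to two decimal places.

Mean R_i = (-4.4 + 2.4 + 1.5 + 2.8 + 5.1 − 4.8) / 6 = 0.4333%
Mean R_m = (-1.0 + 3.7 + 5.0 + 3.7 + 4.7 − 3.7) / 6 = 2.0667%
Σ(R_i − R̄_i)(R_m − R̄_m) = 67.4967  ⇒  Cov = 67.4967 / 6 = 11.2495
Σ(R_m − R̄_m)² = 63.5333  ⇒  Var(R_m) = 63.5333 / 6 = 10.5889
β = Cov / Var(R_m) = 11.2495 / 10.5889 = 1.0624
MRP = 6.95% − 1.33% = 5.62%
E(R) = R_f + β × MRP = 1.33% + 1.0624 × 5.62% = 7.30%

7.30%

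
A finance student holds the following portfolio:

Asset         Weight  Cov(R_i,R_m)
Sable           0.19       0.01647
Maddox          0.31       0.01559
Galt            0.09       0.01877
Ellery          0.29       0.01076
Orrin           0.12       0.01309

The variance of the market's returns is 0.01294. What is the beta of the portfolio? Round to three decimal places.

1.108

β_Sable = 0.01647 / 0.01294 = 1.2728
β_Maddox = 0.01559 / 0.01294 = 1.2048
β_Galt = 0.01877 / 0.01294 = 1.4505
β_Ellery = 0.01076 / 0.01294 = 0.8315
β_Orrin = 0.01309 / 0.01294 = 1.0116
β_P = Σ w_i β_i = 0.19×1.2728 + 0.31×1.2048 + 0.09×1.4505 + 0.29×0.8315 + 0.12×1.0116 = 1.1084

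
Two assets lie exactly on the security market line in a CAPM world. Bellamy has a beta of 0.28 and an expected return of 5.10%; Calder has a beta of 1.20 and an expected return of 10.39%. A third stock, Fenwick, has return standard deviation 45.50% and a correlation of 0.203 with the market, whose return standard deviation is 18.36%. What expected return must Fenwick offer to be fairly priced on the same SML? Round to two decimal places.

6.38%

MRP = (10.39% − 5.10%) / (1.20 − 0.28) = 5.7500%
R_f = 5.10% − 0.28 × 5.7500% = 3.4900%
β_Fenwick = ρ·σ_i/σ_m = 0.203 × 45.50 / 18.36 = 0.5031
E(R_Fenwick) = R_f + β × MRP = 3.4900% + 0.5031 × 5.7500% = 6.38%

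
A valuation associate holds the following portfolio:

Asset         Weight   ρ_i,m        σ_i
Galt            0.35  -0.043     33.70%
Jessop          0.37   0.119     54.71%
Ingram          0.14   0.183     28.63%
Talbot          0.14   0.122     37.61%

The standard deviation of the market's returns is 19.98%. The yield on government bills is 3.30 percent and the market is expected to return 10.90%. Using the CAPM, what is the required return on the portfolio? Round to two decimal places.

4.55%

β_Galt = -0.043 × 33.70% / 19.98% = -0.0725
β_Jessop = 0.119 × 54.71% / 19.98% = 0.3259
β_Ingram = 0.183 × 28.63% / 19.98% = 0.2622
β_Talbot = 0.122 × 37.61% / 19.98% = 0.2297
β_P = Σ w_i β_i = 0.35×-0.0725 + 0.37×0.3259 + 0.14×0.2622 + 0.14×0.2297 = 0.1641
MRP = 10.90% − 3.30% = 7.60%
E(R_P) = R_f + β_P × MRP = 3.30% + 0.1641 × 7.60% = 4.55%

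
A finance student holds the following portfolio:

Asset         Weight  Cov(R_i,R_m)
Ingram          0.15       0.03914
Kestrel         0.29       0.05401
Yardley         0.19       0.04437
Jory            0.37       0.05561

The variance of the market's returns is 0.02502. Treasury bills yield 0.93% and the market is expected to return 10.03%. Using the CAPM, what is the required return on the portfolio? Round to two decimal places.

19.31%

β_Ingram = 0.03914 / 0.02502 = 1.5643
β_Kestrel = 0.05401 / 0.02502 = 2.1587
β_Yardley = 0.04437 / 0.02502 = 1.7734
β_Jory = 0.05561 / 0.02502 = 2.2226
β_P = Σ w_i β_i = 0.15×1.5643 + 0.29×2.1587 + 0.19×1.7734 + 0.37×2.2226 = 2.0200
MRP = 10.03% − 0.93% = 9.10%
E(R_P) = R_f + β_P × MRP = 0.93% + 2.0200 × 9.10% = 19.31%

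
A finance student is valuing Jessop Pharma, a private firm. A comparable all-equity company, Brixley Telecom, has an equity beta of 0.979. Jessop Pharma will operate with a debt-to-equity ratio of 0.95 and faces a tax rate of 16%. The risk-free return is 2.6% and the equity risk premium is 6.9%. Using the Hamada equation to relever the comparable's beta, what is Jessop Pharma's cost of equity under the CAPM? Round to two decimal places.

β_L = β_U × [1 + (1 − t)(D/E)] = 0.979 × [1 + (1 − 0.16) × 0.95]
    = 0.979 × [1 + 0.84 × 0.95] = 0.979 × 1.7980 = 1.7602
E(R) = R_f + β_L × MRP = 2.6% + 1.7602 × 6.9% = 14.75%

14.75%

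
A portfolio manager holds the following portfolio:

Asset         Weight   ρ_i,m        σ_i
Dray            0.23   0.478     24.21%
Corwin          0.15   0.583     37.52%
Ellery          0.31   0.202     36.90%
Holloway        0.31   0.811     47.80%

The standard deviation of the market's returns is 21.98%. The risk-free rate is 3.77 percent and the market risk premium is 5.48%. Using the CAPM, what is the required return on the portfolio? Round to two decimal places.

8.82%

β_Dray = 0.478 × 24.21% / 21.98% = 0.5265
β_Corwin = 0.583 × 37.52% / 21.98% = 0.9952
β_Ellery = 0.202 × 36.90% / 21.98% = 0.3391
β_Holloway = 0.811 × 47.80% / 21.98% = 1.7637
β_P = Σ w_i β_i = 0.23×0.5265 + 0.15×0.9952 + 0.31×0.3391 + 0.31×1.7637 = 0.9222
E(R_P) = R_f + β_P × MRP = 3.77% + 0.9222 × 5.48% = 8.82%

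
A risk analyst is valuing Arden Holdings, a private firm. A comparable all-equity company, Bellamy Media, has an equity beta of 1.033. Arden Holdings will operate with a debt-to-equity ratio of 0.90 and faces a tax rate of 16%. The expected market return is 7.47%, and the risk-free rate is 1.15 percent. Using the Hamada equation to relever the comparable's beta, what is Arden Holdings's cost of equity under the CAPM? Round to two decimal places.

12.61%

β_L = β_U × [1 + (1 − t)(D/E)] = 1.033 × [1 + (1 − 0.16) × 0.90]
    = 1.033 × [1 + 0.84 × 0.90] = 1.033 × 1.7560 = 1.8139
MRP = 7.47% − 1.15% = 6.32%
E(R) = R_f + β_L × MRP = 1.15% + 1.8139 × 6.32% = 12.61%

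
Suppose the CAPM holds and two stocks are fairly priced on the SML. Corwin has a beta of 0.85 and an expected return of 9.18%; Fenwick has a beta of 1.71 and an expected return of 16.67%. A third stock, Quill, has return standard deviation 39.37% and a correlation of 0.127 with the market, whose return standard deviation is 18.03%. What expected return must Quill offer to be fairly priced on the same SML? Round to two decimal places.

4.19%

MRP = (16.67% − 9.18%) / (1.71 − 0.85) = 8.7093%
R_f = 9.18% − 0.85 × 8.7093% = 1.7771%
β_Quill = ρ·σ_i/σ_m = 0.127 × 39.37 / 18.03 = 0.2773
E(R_Quill) = R_f + β × MRP = 1.7771% + 0.2773 × 8.7093% = 4.19%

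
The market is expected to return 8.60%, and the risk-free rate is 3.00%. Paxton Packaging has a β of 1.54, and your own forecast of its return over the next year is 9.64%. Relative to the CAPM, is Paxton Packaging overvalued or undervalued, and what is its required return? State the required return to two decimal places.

MRP = 8.60% − 3.00% = 5.60%
Required return = R_f + β·MRP = 3.00% + 1.54 × 5.60% = 11.62%
Forecast 9.64% < required 11.62% → the stock plots below the SML → overvalued.

Overvalued; required return 11.62%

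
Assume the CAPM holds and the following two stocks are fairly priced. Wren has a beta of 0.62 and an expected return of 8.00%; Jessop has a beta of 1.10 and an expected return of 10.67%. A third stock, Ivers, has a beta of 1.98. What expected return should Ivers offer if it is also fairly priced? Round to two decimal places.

MRP (SML slope) = (10.67% − 8.00%) / (1.10 − 0.62) = 2.67% / 0.48 = 5.5625%
R_f (intercept) = 8.00% − 0.62 × 5.5625% = 4.5513%
E(R_Ivers) = R_f + β × MRP = 4.5513% + 1.98 × 5.5625% = 15.57%

15.57%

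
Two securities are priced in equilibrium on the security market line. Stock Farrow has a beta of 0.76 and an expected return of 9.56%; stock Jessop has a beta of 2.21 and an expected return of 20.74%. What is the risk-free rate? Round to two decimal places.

Both satisfy E(R) = R_f + β·MRP, so the slope of the SML is
MRP = (20.74% − 9.56%) / (2.21 − 0.76) = 11.18% / 1.45 = 7.7103%
R_f = E(R_Farrow) − β_Farrow·MRP = 9.56% − 0.76 × 7.7103% = 3.7002%

3.70%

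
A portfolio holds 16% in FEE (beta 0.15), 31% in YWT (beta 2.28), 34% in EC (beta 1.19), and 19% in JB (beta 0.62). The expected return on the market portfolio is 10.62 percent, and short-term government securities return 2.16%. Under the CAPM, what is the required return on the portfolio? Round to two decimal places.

β_P = Σ w_i β_i = 0.16×0.15 + 0.31×2.28 + 0.34×1.19 + 0.19×0.62 = 1.2532
MRP = 10.62% − 2.16% = 8.46%
E(R_P) = R_f + β_P × MRP = 2.16% + 1.2532 × 8.46% = 12.76%

12.76%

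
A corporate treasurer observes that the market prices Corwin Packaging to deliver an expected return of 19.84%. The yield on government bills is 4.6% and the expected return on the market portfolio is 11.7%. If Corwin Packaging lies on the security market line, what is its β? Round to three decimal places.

2.146

MRP = 11.7% − 4.6% = 7.10%
β = (E(R) − R_f) / MRP = (19.84% − 4.6%) / 7.1% = 15.24% / 7.1% = 2.146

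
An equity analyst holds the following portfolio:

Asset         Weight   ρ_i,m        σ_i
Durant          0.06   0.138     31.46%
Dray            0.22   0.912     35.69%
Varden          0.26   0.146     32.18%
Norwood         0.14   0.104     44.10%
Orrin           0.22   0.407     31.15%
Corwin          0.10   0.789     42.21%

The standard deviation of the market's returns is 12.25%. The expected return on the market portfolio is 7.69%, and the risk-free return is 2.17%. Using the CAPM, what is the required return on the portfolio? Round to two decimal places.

β_Durant = 0.138 × 31.46% / 12.25% = 0.3544
β_Dray = 0.912 × 35.69% / 12.25% = 2.6571
β_Varden = 0.146 × 32.18% / 12.25% = 0.3835
β_Norwood = 0.104 × 44.10% / 12.25% = 0.3744
β_Orrin = 0.407 × 31.15% / 12.25% = 1.0349
β_Corwin = 0.789 × 42.21% / 12.25% = 2.7187
β_P = Σ w_i β_i = 0.06×0.3544 + 0.22×2.6571 + 0.26×0.3835 + 0.14×0.3744 + 0.22×1.0349 + 0.10×2.7187 = 1.2575
MRP = 7.69% − 2.17% = 5.52%
E(R_P) = R_f + β_P × MRP = 2.17% + 1.2575 × 5.52% = 9.11%

9.11%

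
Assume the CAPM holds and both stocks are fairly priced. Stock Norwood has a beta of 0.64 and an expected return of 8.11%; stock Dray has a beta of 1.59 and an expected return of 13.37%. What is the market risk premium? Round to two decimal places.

5.54%

Both satisfy E(R) = R_f + β·MRP, so the slope of the SML is
MRP = (13.37% − 8.11%) / (1.59 − 0.64) = 5.26% / 0.95 = 5.5368%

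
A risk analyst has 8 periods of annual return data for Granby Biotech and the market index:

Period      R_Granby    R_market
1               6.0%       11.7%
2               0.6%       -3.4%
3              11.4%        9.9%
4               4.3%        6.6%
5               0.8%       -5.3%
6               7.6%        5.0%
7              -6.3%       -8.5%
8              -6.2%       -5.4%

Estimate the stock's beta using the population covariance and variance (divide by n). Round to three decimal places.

Mean R_i = (6.0 + 0.6 + 11.4 + 4.3 + 0.8 + 7.6 − 6.3 − 6.2) / 8 = 2.2750%
Mean R_m = (11.7 − 3.4 + 9.9 + 6.6 − 5.3 + 5.0 − 8.5 − 5.4) / 8 = 1.3250%
Σ(R_i − R̄_i)(R_m − R̄_m) = 306.0750  ⇒  Cov = 306.0750 / 8 = 38.2594
Σ(R_m − R̄_m)² = 430.4750  ⇒  Var(R_m) = 430.4750 / 8 = 53.8094
β = Cov / Var(R_m) = 38.2594 / 53.8094 = 0.7110

0.711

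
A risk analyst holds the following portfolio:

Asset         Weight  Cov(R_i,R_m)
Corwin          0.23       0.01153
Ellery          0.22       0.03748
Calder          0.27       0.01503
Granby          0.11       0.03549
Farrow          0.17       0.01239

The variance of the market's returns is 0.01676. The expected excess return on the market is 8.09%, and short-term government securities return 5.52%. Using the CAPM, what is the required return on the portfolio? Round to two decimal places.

15.64%

β_Corwin = 0.01153 / 0.01676 = 0.6879
β_Ellery = 0.03748 / 0.01676 = 2.2363
β_Calder = 0.01503 / 0.01676 = 0.8968
β_Granby = 0.03549 / 0.01676 = 2.1175
β_Farrow = 0.01239 / 0.01676 = 0.7393
β_P = Σ w_i β_i = 0.23×0.6879 + 0.22×2.2363 + 0.27×0.8968 + 0.11×2.1175 + 0.17×0.7393 = 1.2509
E(R_P) = R_f + β_P × MRP = 5.52% + 1.2509 × 8.09% = 15.64%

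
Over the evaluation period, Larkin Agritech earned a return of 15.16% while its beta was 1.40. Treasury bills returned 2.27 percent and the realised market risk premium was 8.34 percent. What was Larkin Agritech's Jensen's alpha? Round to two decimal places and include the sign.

+1.21%

CAPM benchmark = R_f + β(R_m − R_f) = 2.27% + 1.40 × 8.34% = 13.9460%
α = actual − benchmark = 15.16% − 13.9460% = +1.21%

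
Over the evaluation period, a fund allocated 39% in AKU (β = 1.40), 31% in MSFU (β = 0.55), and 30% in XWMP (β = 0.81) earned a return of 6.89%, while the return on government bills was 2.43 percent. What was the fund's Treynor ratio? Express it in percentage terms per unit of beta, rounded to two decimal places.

β_P = 0.39×1.40 + 0.31×0.55 + 0.30×0.81 = 0.9595
Treynor = (R_P − R_f) / β_P = (6.89% − 2.43%) / 0.9595 = 4.46% / 0.9595 = 4.65%

4.65%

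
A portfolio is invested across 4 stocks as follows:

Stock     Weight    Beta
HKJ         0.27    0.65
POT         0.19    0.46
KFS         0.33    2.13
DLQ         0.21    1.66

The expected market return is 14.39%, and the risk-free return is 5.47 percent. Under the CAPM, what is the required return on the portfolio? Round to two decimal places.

17.19%

β_P = Σ w_i β_i = 0.27×0.65 + 0.19×0.46 + 0.33×2.13 + 0.21×1.66 = 1.3144
MRP = 14.39% − 5.47% = 8.92%
E(R_P) = R_f + β_P × MRP = 5.47% + 1.3144 × 8.92% = 17.19%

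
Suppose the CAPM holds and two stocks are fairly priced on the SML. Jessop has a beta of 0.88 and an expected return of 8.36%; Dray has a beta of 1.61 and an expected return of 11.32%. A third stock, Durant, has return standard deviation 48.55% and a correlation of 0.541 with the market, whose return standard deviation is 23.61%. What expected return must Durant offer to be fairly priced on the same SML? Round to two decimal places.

9.30%

MRP = (11.32% − 8.36%) / (1.61 − 0.88) = 4.0548%
R_f = 8.36% − 0.88 × 4.0548% = 4.7918%
β_Durant = ρ·σ_i/σ_m = 0.541 × 48.55 / 23.61 = 1.1125
E(R_Durant) = R_f + β × MRP = 4.7918% + 1.1125 × 4.0548% = 9.30%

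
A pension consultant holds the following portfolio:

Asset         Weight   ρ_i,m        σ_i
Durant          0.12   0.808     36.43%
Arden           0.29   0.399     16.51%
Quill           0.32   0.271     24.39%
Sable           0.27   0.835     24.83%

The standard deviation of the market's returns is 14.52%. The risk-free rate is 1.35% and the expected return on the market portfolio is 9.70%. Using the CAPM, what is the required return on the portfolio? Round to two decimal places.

β_Durant = 0.808 × 36.43% / 14.52% = 2.0272
β_Arden = 0.399 × 16.51% / 14.52% = 0.4537
β_Quill = 0.271 × 24.39% / 14.52% = 0.4552
β_Sable = 0.835 × 24.83% / 14.52% = 1.4279
β_P = Σ w_i β_i = 0.12×2.0272 + 0.29×0.4537 + 0.32×0.4552 + 0.27×1.4279 = 0.9060
MRP = 9.70% − 1.35% = 8.35%
E(R_P) = R_f + β_P × MRP = 1.35% + 0.9060 × 8.35% = 8.92%

8.92%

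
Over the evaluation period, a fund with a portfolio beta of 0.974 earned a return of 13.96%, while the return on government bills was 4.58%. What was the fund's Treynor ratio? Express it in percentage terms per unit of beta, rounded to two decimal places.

9.63%

Treynor = (R_P − R_f) / β_P = (13.96% − 4.58%) / 0.9740 = 9.38% / 0.9740 = 9.63%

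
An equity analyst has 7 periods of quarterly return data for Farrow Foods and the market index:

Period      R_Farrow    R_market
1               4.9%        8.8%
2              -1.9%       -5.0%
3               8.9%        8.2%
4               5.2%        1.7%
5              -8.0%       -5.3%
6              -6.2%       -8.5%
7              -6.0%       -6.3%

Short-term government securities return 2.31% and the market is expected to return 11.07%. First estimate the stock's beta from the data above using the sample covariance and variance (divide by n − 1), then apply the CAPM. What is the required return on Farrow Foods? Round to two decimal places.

9.86%

Mean R_i = (4.9 − 1.9 + 8.9 + 5.2 − 8.0 − 6.2 − 6.0) / 7 = -0.4429%
Mean R_m = (8.8 − 5.0 + 8.2 + 1.7 − 5.3 − 8.5 − 6.3) / 7 = -0.9143%
Σ(R_i − R̄_i)(R_m − R̄_m) = 264.5057  ⇒  Cov = 264.5057 / 6 = 44.0843
Σ(R_m − R̄_m)² = 306.7486  ⇒  Var(R_m) = 306.7486 / 6 = 51.1248
β = Cov / Var(R_m) = 44.0843 / 51.1248 = 0.8623
MRP = 11.07% − 2.31% = 8.76%
E(R) = R_f + β × MRP = 2.31% + 0.8623 × 8.76% = 9.86%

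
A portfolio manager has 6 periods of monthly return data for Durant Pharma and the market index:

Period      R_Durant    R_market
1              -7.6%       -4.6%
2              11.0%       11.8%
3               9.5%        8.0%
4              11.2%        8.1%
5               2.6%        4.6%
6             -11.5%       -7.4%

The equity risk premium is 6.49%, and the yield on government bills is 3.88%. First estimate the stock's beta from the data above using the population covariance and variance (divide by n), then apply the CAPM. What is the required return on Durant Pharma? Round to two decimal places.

12.14%

Mean R_i = (-7.6 + 11.0 + 9.5 + 11.2 + 2.6 − 11.5) / 6 = 2.5333%
Mean R_m = (-4.6 + 11.8 + 8.0 + 8.1 + 4.6 − 7.4) / 6 = 3.4167%
Σ(R_i − R̄_i)(R_m − R̄_m) = 376.6067  ⇒  Cov = 376.6067 / 6 = 62.7678
Σ(R_m − R̄_m)² = 295.8883  ⇒  Var(R_m) = 295.8883 / 6 = 49.3147
β = Cov / Var(R_m) = 62.7678 / 49.3147 = 1.2728
E(R) = R_f + β × MRP = 3.88% + 1.2728 × 6.49% = 12.14%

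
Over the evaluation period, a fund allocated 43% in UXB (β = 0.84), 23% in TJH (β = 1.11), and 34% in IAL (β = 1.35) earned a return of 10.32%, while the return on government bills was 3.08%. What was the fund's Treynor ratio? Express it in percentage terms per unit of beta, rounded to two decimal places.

β_P = 0.43×0.84 + 0.23×1.11 + 0.34×1.35 = 1.0755
Treynor = (R_P − R_f) / β_P = (10.32% − 3.08%) / 1.0755 = 7.24% / 1.0755 = 6.73%

6.73%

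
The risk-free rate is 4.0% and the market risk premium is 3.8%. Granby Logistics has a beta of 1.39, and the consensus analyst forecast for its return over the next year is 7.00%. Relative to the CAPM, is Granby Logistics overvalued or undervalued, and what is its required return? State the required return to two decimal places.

Required return = R_f + β·MRP = 4.0% + 1.39 × 3.8% = 9.28%
Forecast 7.00% < required 9.28% → the stock plots below the SML → overvalued.

Overvalued; required return 9.28%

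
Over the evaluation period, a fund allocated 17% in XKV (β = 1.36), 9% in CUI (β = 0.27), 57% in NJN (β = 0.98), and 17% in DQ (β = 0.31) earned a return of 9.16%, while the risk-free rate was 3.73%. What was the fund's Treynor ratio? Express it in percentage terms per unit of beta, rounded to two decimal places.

6.26%

β_P = 0.17×1.36 + 0.09×0.27 + 0.57×0.98 + 0.17×0.31 = 0.8668
Treynor = (R_P − R_f) / β_P = (9.16% − 3.73%) / 0.8668 = 5.43% / 0.8668 = 6.26%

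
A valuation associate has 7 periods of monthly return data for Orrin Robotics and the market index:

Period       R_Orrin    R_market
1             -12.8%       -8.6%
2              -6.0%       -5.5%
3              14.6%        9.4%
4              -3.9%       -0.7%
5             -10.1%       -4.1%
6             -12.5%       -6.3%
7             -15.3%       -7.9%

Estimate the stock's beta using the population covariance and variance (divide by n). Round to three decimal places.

Mean R_i = (-12.8 − 6.0 + 14.6 − 3.9 − 10.1 − 12.5 − 15.3) / 7 = -6.5714%
Mean R_m = (-8.6 − 5.5 + 9.4 − 0.7 − 4.1 − 6.3 − 7.9) / 7 = -3.3857%
Σ(R_i − R̄_i)(R_m − R̄_m) = 368.3371  ⇒  Cov = 368.3371 / 7 = 52.6196
Σ(R_m − R̄_m)² = 231.7286  ⇒  Var(R_m) = 231.7286 / 7 = 33.1041
β = Cov / Var(R_m) = 52.6196 / 33.1041 = 1.5895

1.590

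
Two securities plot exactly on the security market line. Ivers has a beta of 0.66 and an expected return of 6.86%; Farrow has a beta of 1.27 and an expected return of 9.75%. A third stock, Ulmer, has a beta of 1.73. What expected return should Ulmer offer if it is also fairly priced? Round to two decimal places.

MRP (SML slope) = (9.75% − 6.86%) / (1.27 − 0.66) = 2.89% / 0.61 = 4.7377%
R_f (intercept) = 6.86% − 0.66 × 4.7377% = 3.7331%
E(R_Ulmer) = R_f + β × MRP = 3.7331% + 1.73 × 4.7377% = 11.93%

11.93%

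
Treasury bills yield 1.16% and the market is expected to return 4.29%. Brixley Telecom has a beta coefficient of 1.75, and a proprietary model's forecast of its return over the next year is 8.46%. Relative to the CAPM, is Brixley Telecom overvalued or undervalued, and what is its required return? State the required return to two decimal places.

Undervalued; required return 6.64%

MRP = 4.29% − 1.16% = 3.13%
Required return = R_f + β·MRP = 1.16% + 1.75 × 3.13% = 6.64%
Forecast 8.46% > required 6.64% → the stock plots above the SML → undervalued.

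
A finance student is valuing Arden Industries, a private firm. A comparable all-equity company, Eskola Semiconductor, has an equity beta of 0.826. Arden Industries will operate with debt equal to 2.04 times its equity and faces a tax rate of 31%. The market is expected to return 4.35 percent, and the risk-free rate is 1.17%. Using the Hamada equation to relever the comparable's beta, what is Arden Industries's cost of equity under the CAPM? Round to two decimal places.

7.49%

β_L = β_U × [1 + (1 − t)(D/E)] = 0.826 × [1 + (1 − 0.31) × 2.04]
    = 0.826 × [1 + 0.69 × 2.04] = 0.826 × 2.4076 = 1.9887
MRP = 4.35% − 1.17% = 3.18%
E(R) = R_f + β_L × MRP = 1.17% + 1.9887 × 3.18% = 7.49%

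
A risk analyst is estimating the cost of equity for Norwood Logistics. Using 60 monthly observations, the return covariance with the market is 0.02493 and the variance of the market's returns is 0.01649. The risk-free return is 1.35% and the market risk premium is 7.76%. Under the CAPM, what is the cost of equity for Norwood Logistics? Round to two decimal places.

13.08%

β = Cov(R_i, R_m) / Var(R_m) = 0.02493 / 0.01649 = 1.5118
E(R) = R_f + β × MRP = 1.35% + 1.5118 × 7.76% = 13.08%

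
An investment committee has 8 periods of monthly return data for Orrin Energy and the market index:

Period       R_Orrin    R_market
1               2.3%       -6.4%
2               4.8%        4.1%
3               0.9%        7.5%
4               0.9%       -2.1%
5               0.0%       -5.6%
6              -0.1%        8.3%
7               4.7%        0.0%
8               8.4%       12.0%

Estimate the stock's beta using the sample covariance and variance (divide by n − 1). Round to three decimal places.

Mean R_i = (2.3 + 4.8 + 0.9 + 0.9 + 0.0 − 0.1 + 4.7 + 8.4) / 8 = 2.7375%
Mean R_m = (-6.4 + 4.1 + 7.5 − 2.1 − 5.6 + 8.3 + 0.0 + 12.0) / 8 = 2.2250%
Σ(R_i − R̄_i)(R_m − R̄_m) = 61.0625  ⇒  Cov = 61.0625 / 7 = 8.7232
Σ(R_m − R̄_m)² = 323.0750  ⇒  Var(R_m) = 323.0750 / 7 = 46.1536
β = Cov / Var(R_m) = 8.7232 / 46.1536 = 0.1890

0.189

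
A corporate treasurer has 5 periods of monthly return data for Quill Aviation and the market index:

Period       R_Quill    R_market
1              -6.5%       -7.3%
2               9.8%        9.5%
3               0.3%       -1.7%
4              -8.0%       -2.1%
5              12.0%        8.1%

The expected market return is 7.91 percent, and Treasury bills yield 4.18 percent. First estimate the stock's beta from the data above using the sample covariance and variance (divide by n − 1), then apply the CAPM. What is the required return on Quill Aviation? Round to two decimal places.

8.56%

Mean R_i = (-6.5 + 9.8 + 0.3 − 8.0 + 12.0) / 5 = 1.5200%
Mean R_m = (-7.3 + 9.5 − 1.7 − 2.1 + 8.1) / 5 = 1.3000%
Σ(R_i − R̄_i)(R_m − R̄_m) = 244.1600  ⇒  Cov = 244.1600 / 4 = 61.0400
Σ(R_m − R̄_m)² = 208.0000  ⇒  Var(R_m) = 208.0000 / 4 = 52.0000
β = Cov / Var(R_m) = 61.0400 / 52.0000 = 1.1738
MRP = 7.91% − 4.18% = 3.73%
E(R) = R_f + β × MRP = 4.18% + 1.1738 × 3.73% = 8.56%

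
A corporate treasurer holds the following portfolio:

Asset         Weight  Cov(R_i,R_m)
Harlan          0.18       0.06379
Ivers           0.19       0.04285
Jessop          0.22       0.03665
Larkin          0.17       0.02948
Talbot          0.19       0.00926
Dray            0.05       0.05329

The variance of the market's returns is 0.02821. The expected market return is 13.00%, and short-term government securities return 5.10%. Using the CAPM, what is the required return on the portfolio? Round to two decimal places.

15.50%

β_Harlan = 0.06379 / 0.02821 = 2.2613
β_Ivers = 0.04285 / 0.02821 = 1.5190
β_Jessop = 0.03665 / 0.02821 = 1.2992
β_Larkin = 0.02948 / 0.02821 = 1.0450
β_Talbot = 0.00926 / 0.02821 = 0.3283
β_Dray = 0.05329 / 0.02821 = 1.8890
β_P = Σ w_i β_i = 0.18×2.2613 + 0.19×1.5190 + 0.22×1.2992 + 0.17×1.0450 + 0.19×0.3283 + 0.05×1.8890 = 1.3159
MRP = 13.00% − 5.10% = 7.90%
E(R_P) = R_f + β_P × MRP = 5.10% + 1.3159 × 7.90% = 15.50%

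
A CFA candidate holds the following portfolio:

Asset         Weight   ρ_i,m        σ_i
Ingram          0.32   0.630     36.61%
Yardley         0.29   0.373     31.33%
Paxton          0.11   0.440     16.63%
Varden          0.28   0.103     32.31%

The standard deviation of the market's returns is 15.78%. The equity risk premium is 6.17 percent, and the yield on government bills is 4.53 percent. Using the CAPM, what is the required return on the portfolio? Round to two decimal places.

β_Ingram = 0.630 × 36.61% / 15.78% = 1.4616
β_Yardley = 0.373 × 31.33% / 15.78% = 0.7406
β_Paxton = 0.440 × 16.63% / 15.78% = 0.4637
β_Varden = 0.103 × 32.31% / 15.78% = 0.2109
β_P = Σ w_i β_i = 0.32×1.4616 + 0.29×0.7406 + 0.11×0.4637 + 0.28×0.2109 = 0.7925
E(R_P) = R_f + β_P × MRP = 4.53% + 0.7925 × 6.17% = 9.42%

9.42%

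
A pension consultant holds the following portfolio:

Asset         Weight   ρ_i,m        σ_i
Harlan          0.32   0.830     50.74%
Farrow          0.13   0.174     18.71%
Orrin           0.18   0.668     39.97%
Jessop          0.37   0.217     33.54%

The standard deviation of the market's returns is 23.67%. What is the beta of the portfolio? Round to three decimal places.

0.904

β_Harlan = 0.830 × 50.74% / 23.67% = 1.7792
β_Farrow = 0.174 × 18.71% / 23.67% = 0.1375
β_Orrin = 0.668 × 39.97% / 23.67% = 1.1280
β_Jessop = 0.217 × 33.54% / 23.67% = 0.3075
β_P = Σ w_i β_i = 0.32×1.7792 + 0.13×0.1375 + 0.18×1.1280 + 0.37×0.3075 = 0.9040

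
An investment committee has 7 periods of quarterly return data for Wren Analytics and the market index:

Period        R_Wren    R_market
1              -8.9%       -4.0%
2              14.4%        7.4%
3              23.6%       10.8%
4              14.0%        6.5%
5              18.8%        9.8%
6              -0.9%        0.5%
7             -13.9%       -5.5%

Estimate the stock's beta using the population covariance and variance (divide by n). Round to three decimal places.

Mean R_i = (-8.9 + 14.4 + 23.6 + 14.0 + 18.8 − 0.9 − 13.9) / 7 = 6.7286%
Mean R_m = (-4.0 + 7.4 + 10.8 + 6.5 + 9.8 + 0.5 − 5.5) / 7 = 3.6429%
Σ(R_i − R̄_i)(R_m − R̄_m) = 576.7014  ⇒  Cov = 576.7014 / 7 = 82.3859
Σ(R_m − R̄_m)² = 263.2971  ⇒  Var(R_m) = 263.2971 / 7 = 37.6139
β = Cov / Var(R_m) = 82.3859 / 37.6139 = 2.1903

2.190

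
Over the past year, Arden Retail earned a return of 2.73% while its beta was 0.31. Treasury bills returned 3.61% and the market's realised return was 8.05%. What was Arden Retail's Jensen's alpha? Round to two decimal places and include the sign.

Market excess return = 8.05% − 3.61% = 4.44%
CAPM benchmark = R_f + β(R_m − R_f) = 3.61% + 0.31 × 4.44% = 4.9864%
α = actual − benchmark = 2.73% − 4.9864% = -2.26%

-2.26%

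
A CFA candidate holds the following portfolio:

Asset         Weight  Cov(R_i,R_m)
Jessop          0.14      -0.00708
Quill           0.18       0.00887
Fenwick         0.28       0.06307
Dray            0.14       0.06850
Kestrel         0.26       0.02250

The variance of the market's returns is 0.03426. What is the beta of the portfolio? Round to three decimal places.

β_Jessop = -0.00708 / 0.03426 = -0.2067
β_Quill = 0.00887 / 0.03426 = 0.2589
β_Fenwick = 0.06307 / 0.03426 = 1.8409
β_Dray = 0.06850 / 0.03426 = 1.9994
β_Kestrel = 0.02250 / 0.03426 = 0.6567
β_P = Σ w_i β_i = 0.14×-0.2067 + 0.18×0.2589 + 0.28×1.8409 + 0.14×1.9994 + 0.26×0.6567 = 0.9838

0.984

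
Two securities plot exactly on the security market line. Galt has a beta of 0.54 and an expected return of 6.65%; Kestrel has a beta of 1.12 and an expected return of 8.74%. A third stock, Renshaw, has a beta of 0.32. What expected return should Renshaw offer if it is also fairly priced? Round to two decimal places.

5.86%

MRP (SML slope) = (8.74% − 6.65%) / (1.12 − 0.54) = 2.09% / 0.58 = 3.6034%
R_f (intercept) = 6.65% − 0.54 × 3.6034% = 4.7042%
E(R_Renshaw) = R_f + β × MRP = 4.7042% + 0.32 × 3.6034% = 5.86%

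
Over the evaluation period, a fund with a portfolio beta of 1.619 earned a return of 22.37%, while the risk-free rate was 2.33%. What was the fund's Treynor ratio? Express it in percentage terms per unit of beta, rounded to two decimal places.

12.38%

Treynor = (R_P − R_f) / β_P = (22.37% − 2.33%) / 1.6190 = 20.04% / 1.6190 = 12.38%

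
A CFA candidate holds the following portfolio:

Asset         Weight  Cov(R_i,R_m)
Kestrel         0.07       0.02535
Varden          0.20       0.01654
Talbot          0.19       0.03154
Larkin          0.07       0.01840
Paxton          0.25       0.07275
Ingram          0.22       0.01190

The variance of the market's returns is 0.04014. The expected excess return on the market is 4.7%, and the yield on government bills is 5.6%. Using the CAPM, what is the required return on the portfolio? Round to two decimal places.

β_Kestrel = 0.02535 / 0.04014 = 0.6315
β_Varden = 0.01654 / 0.04014 = 0.4121
β_Talbot = 0.03154 / 0.04014 = 0.7857
β_Larkin = 0.01840 / 0.04014 = 0.4584
β_Paxton = 0.07275 / 0.04014 = 1.8124
β_Ingram = 0.01190 / 0.04014 = 0.2965
β_P = Σ w_i β_i = 0.07×0.6315 + 0.20×0.4121 + 0.19×0.7857 + 0.07×0.4584 + 0.25×1.8124 + 0.22×0.2965 = 0.8263
E(R_P) = R_f + β_P × MRP = 5.6% + 0.8263 × 4.7% = 9.48%

9.48%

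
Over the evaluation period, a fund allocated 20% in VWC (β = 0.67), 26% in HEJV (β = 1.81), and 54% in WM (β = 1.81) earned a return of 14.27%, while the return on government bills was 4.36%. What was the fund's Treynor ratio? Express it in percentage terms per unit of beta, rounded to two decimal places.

β_P = 0.20×0.67 + 0.26×1.81 + 0.54×1.81 = 1.5820
Treynor = (R_P − R_f) / β_P = (14.27% − 4.36%) / 1.5820 = 9.91% / 1.5820 = 6.26%

6.26%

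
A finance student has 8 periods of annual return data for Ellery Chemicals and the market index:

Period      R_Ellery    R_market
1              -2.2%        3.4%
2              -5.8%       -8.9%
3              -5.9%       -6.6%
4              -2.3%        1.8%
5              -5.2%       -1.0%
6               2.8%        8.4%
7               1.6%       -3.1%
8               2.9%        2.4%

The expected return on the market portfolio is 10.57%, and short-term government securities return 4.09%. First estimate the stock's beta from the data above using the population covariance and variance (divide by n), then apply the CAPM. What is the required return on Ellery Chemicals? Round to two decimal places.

Mean R_i = (-2.2 − 5.8 − 5.9 − 2.3 − 5.2 + 2.8 + 1.6 + 2.9) / 8 = -1.7625%
Mean R_m = (3.4 − 8.9 − 6.6 + 1.8 − 1.0 + 8.4 − 3.1 + 2.4) / 8 = -0.4500%
Σ(R_i − R̄_i)(R_m − R̄_m) = 103.3150  ⇒  Cov = 103.3150 / 8 = 12.9144
Σ(R_m − R̄_m)² = 222.8800  ⇒  Var(R_m) = 222.8800 / 8 = 27.8600
β = Cov / Var(R_m) = 12.9144 / 27.8600 = 0.4635
MRP = 10.57% − 4.09% = 6.48%
E(R) = R_f + β × MRP = 4.09% + 0.4635 × 6.48% = 7.09%

7.09%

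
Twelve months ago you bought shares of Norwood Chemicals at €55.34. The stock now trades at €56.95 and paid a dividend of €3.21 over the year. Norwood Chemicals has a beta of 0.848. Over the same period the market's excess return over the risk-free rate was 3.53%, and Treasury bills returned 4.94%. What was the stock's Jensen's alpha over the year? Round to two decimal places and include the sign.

Realised HPR = (P1 + D1 − P0) / P0 = (56.95 + 3.21 − 55.34) / 55.34 = 4.82 / 55.34 = 8.7098%
CAPM required = R_f + β·MRP = 4.94% + 0.848 × 3.53% = 7.93344%
α = realised − required = 8.7098% − 7.93344% = +0.78%

+0.78%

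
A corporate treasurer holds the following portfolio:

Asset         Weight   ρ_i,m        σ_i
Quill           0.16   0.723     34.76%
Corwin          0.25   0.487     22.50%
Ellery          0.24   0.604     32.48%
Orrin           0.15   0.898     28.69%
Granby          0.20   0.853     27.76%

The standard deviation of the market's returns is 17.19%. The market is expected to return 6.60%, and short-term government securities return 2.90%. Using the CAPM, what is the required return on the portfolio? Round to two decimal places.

β_Quill = 0.723 × 34.76% / 17.19% = 1.4620
β_Corwin = 0.487 × 22.50% / 17.19% = 0.6374
β_Ellery = 0.604 × 32.48% / 17.19% = 1.1412
β_Orrin = 0.898 × 28.69% / 17.19% = 1.4988
β_Granby = 0.853 × 27.76% / 17.19% = 1.3775
β_P = Σ w_i β_i = 0.16×1.4620 + 0.25×0.6374 + 0.24×1.1412 + 0.15×1.4988 + 0.20×1.3775 = 1.1675
MRP = 6.60% − 2.90% = 3.70%
E(R_P) = R_f + β_P × MRP = 2.90% + 1.1675 × 3.70% = 7.22%

7.22%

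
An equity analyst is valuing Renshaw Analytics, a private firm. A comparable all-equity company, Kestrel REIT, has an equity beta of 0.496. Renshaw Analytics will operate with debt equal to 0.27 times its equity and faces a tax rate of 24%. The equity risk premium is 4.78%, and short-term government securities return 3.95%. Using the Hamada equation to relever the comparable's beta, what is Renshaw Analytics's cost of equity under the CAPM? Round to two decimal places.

6.81%

β_L = β_U × [1 + (1 − t)(D/E)] = 0.496 × [1 + (1 − 0.24) × 0.27]
    = 0.496 × [1 + 0.76 × 0.27] = 0.496 × 1.2052 = 0.5978
E(R) = R_f + β_L × MRP = 3.95% + 0.5978 × 4.78% = 6.81%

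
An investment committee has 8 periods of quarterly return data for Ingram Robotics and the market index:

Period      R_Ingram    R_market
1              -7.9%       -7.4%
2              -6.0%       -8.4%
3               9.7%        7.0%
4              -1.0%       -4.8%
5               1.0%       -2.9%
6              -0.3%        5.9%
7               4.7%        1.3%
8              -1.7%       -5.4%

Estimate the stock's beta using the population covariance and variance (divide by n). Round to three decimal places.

Mean R_i = (-7.9 − 6.0 + 9.7 − 1.0 + 1.0 − 0.3 + 4.7 − 1.7) / 8 = -0.1875%
Mean R_m = (-7.4 − 8.4 + 7.0 − 4.8 − 2.9 + 5.9 + 1.3 − 5.4) / 8 = -1.8375%
Σ(R_i − R̄_i)(R_m − R̄_m) = 189.4238  ⇒  Cov = 189.4238 / 8 = 23.6780
Σ(R_m − R̄_m)² = 244.4188  ⇒  Var(R_m) = 244.4188 / 8 = 30.5524
β = Cov / Var(R_m) = 23.6780 / 30.5524 = 0.7750

0.775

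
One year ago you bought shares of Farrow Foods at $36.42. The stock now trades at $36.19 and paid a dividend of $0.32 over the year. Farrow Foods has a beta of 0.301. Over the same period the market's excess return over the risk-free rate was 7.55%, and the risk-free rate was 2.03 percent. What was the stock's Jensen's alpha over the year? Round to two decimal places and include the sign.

-4.06%

Realised HPR = (P1 + D1 − P0) / P0 = (36.19 + 0.32 − 36.42) / 36.42 = 0.09 / 36.42 = 0.2471%
CAPM required = R_f + β·MRP = 2.03% + 0.301 × 7.55% = 4.30255%
α = realised − required = 0.2471% − 4.30255% = -4.06%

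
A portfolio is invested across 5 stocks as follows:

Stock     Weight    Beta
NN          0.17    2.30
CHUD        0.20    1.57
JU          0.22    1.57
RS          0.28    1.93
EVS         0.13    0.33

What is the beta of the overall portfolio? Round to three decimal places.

1.634

β_P = Σ w_i β_i = 0.17×2.30 + 0.20×1.57 + 0.22×1.57 + 0.28×1.93 + 0.13×0.33 = 1.6337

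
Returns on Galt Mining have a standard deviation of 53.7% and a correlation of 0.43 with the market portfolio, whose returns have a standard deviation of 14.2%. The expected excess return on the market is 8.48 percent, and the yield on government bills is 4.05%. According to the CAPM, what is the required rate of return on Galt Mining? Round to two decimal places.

17.84%

β = ρ × σ_i / σ_m = 0.43 × 53.7% / 14.2% = 1.6261
E(R) = 4.05% + 1.6261 × 8.48% = 17.84%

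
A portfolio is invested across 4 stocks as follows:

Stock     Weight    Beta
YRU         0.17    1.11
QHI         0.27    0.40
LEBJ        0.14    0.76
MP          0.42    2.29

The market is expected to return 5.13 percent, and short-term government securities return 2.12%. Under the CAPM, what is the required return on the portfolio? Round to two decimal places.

β_P = Σ w_i β_i = 0.17×1.11 + 0.27×0.40 + 0.14×0.76 + 0.42×2.29 = 1.3649
MRP = 5.13% − 2.12% = 3.01%
E(R_P) = R_f + β_P × MRP = 2.12% + 1.3649 × 3.01% = 6.23%

6.23%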